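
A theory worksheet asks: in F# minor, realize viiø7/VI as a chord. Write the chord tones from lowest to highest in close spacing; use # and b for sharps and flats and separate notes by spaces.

viiø7/VI is a secondary leading-tone chord. The target VI is D in F# minor; the applied chord is rooted a semitone below, on C#.
Building a half-diminished seventh chord on C# gives C#-E-G-B.

C# E G B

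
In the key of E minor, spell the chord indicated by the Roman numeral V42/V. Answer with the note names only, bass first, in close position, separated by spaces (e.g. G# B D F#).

E F# A# C#

V42/V is a secondary dominant — the dominant seventh of V. V in E minor is B, so the applied chord's root is F#, a perfect fifth above.
Building a dominant seventh chord on F# gives F#-A#-C#-E.
With the 42 figure the chord is in third inversion; from the bass E upward in close position it reads E-F#-A#-C#.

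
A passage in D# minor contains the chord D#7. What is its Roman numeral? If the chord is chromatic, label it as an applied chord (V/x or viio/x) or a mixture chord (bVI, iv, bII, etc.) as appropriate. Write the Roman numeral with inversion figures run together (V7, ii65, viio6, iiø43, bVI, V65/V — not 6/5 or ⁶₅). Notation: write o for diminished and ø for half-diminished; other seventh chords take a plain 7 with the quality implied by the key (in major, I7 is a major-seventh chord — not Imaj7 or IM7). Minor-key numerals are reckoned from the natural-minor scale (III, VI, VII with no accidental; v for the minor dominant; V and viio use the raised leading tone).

V7/iv

Stacked in thirds the chord is D#-F##-A#-C#: a dominant seventh chord on D#.
D# is not a diatonic chord root with this quality in D# minor, but it lies a perfect fifth above G# (iv), so the chord functions as an applied dominant of iv.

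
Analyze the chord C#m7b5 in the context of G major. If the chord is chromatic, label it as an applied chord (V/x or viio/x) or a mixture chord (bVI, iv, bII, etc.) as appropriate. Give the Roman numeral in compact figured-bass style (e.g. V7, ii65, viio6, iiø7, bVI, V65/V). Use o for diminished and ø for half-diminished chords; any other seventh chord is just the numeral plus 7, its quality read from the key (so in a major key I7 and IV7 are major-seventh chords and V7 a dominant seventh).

The pitches C#-E-G-B form a half-diminished seventh chord rooted on C#.
C# sits a half step below D (V in G major); a diminished chord there is the applied leading-tone chord of V.

viiø7/V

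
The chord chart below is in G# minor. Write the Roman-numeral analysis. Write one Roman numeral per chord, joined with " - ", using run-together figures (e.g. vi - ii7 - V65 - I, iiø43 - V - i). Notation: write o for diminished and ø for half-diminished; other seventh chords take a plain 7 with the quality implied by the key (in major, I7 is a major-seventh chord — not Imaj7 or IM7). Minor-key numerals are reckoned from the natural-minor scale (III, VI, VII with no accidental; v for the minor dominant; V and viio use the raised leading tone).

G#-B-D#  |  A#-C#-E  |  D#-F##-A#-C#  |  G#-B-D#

i - iio - V7 - i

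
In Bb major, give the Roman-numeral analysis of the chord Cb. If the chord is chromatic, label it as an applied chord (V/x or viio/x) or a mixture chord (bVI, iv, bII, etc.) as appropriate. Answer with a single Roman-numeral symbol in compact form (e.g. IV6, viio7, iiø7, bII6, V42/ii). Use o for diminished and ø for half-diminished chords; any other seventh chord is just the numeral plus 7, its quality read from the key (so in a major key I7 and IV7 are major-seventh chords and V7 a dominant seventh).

The pitches Cb-Eb-Gb form a major triad rooted on Cb.
Cb is the lowered second degree of Bb major (diatonic 2 would be C). This is the Neapolitan chord — a major triad on the lowered second degree.

bII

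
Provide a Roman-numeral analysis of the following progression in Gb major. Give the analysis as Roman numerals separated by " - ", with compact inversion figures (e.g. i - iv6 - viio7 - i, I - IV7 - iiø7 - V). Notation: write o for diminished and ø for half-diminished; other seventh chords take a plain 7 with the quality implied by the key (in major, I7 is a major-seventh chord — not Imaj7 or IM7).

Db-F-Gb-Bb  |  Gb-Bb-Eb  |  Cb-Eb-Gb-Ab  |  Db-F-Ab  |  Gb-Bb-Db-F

I43 - vi6 - ii65 - V - I7

Db-F-Gb-Bb: major seventh chord on Gb = scale degree 1 → I43.
Gb-Bb-Eb: root Eb is the submediant; minor triad there is vi6.
Cb-Eb-Gb-Ab has root Ab, degree 2 in Gb major, so ii65.
Db-F-Ab: major triad on Db = scale degree 5 → V.
Gb-Bb-Db-F: major seventh chord on Gb = scale degree 1 → I7.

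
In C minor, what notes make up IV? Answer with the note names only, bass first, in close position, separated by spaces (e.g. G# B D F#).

IV is the major subdominant, borrowed from the parallel major. In C minor that root is F.
So the chord is F-A-C, a major triad.

F A C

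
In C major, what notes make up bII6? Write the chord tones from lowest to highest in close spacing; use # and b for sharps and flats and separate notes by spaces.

Scale degree 2 in C major is D; lowering it a half step gives Db. bII6 is the Neapolitan sixth — a major triad on the lowered second degree, here in its customary first inversion.
So the chord is Db-F-Ab.
With the 6 figure the chord is in first inversion; from the bass F upward in close position it reads F-Ab-Db.

F Ab Db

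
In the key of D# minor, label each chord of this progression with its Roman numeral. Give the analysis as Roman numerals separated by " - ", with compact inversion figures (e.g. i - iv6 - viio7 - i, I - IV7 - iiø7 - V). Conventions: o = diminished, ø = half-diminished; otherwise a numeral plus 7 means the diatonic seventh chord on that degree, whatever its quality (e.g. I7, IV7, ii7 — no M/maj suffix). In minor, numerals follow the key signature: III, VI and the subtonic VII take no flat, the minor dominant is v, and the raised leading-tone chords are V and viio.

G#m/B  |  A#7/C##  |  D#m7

iv6 - V65 - i7

G#m/B: minor triad on G# = scale degree 4 → iv6.
A#7/C##: dominant seventh chord on A# = scale degree 5 → V65.
D#m7: minor seventh chord on D# = scale degree 1 → i7.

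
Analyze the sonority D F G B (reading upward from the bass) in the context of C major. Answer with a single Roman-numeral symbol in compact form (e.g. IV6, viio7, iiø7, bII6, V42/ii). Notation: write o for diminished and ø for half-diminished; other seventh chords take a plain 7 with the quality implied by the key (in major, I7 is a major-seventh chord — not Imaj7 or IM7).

V43

The pitches G-B-D-F form a dominant seventh chord rooted on G.
G is scale degree 5 in C major, and a dominant seventh chord on that degree is written V7.
With D in the bass the chord is in second inversion, so the figured bass is 43.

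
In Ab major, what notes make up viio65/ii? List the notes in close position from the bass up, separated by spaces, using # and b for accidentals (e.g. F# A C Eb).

The slash marks an applied leading-tone chord: viio of ii. In Ab major, ii is Bb, so the leading tone to it is A, a half step below.
Building a fully diminished seventh chord on A gives A-C-Eb-Gb.
The figured bass 65 indicates first inversion, placing the third (C) in the bass: C-Eb-Gb-A.

C Eb Gb A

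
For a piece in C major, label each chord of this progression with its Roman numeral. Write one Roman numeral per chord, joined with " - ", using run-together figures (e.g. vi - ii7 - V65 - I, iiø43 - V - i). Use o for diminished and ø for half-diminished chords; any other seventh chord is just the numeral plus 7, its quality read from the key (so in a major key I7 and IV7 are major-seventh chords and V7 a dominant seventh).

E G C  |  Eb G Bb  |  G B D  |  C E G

I6 - bIII - V - I

E-G-C: root C is the tonic; major triad there is I6.
Eb-G-Bb: Eb with this quality isn't in the key; it's bIII, borrowed from the parallel minor.
G-B-D has root G, degree 5 in C major, so V.
C-E-G: major triad on C = scale degree 1 → I.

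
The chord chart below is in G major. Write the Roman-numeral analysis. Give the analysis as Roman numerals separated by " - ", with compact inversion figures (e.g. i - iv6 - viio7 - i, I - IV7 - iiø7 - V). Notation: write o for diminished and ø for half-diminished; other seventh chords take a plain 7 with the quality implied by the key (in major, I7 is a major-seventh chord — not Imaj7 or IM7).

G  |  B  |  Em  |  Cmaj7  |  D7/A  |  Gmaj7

I - V/vi - vi - IV7 - V43 - I7

G has root G, degree 1 in G major, so I.
B: chromatic; B is V of vi, so V/vi.
Em: minor triad on E = scale degree 6 → vi.
Cmaj7: major seventh chord on C = scale degree 4 → IV7.
D7/A has root D, degree 5 in G major, so V43.
Gmaj7: root G is the tonic; major seventh chord there is I7.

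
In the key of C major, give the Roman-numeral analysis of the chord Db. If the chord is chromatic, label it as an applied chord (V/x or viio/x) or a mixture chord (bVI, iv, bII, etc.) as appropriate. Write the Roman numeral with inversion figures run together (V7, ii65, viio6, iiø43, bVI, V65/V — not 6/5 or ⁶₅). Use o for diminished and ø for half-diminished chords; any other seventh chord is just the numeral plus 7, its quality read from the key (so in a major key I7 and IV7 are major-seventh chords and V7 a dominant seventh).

bII

Stacked in thirds the chord is Db-F-Ab: a major triad on Db.
Db is the lowered second degree of C major (diatonic 2 would be D). This is the Neapolitan chord — a major triad on the lowered second degree.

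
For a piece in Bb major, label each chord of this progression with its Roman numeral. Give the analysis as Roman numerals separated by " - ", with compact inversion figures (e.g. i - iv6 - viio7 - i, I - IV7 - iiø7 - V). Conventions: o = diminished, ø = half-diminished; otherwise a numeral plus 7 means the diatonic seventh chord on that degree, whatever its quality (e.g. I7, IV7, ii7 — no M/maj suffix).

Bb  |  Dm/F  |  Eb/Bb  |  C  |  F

Bb: major triad on Bb = scale degree 1 → I.
Dm/F has root D, degree 3 in Bb major, so iii6.
Eb/Bb: root Eb is the subdominant; major triad there is IV64.
C: chromatic; C is V of V, so V/V.
F: root F is the dominant; major triad there is V.

I - iii6 - IV64 - V/V - V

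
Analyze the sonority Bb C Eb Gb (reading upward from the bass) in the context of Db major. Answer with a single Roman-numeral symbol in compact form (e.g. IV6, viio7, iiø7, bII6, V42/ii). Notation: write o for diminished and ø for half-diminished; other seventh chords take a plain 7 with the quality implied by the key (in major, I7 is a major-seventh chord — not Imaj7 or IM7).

Stacked in thirds the chord is C-Eb-Gb-Bb: a half-diminished seventh chord on C.
In Db major, C is the leading tone; the diatonic half-diminished seventh chord there is viiø7.
With Bb in the bass the chord is in third inversion, so the figured bass is 42.

viiø42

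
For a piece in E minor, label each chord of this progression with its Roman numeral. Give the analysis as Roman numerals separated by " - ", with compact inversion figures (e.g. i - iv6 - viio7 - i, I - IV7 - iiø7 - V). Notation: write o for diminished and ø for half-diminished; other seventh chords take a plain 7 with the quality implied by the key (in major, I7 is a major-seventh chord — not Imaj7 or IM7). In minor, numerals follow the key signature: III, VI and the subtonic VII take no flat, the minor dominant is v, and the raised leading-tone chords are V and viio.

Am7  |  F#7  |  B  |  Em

Am7 has root A, degree 4 in E minor, so iv7.
F#7 is the secondary dominant of V (dominant seventh chord on F#): V7/V.
B: major triad on B = scale degree 5 → V.
Em: minor triad on E = scale degree 1 → i.

iv7 - V7/V - V - i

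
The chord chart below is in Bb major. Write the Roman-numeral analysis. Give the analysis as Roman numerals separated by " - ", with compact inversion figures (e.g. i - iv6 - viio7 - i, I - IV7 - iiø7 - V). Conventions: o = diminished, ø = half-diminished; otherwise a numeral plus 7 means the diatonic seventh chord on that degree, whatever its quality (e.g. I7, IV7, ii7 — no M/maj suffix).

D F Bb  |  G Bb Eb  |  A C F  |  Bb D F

I6 - IV6 - V6 - I

D-F-Bb: major triad on Bb = scale degree 1 → I6.
G-Bb-Eb: root Eb is the subdominant; major triad there is IV6.
A-C-F has root F, degree 5 in Bb major, so V6.
Bb-D-F has root Bb, degree 1 in Bb major, so I.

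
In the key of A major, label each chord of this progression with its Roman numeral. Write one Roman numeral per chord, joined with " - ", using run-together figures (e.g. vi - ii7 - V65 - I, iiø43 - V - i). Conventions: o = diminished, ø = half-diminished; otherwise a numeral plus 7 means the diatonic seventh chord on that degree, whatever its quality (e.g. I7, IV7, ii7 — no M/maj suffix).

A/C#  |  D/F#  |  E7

I6 - IV6 - V7

A/C#: major triad on A = scale degree 1 → I6.
D/F#: major triad on D = scale degree 4 → IV6.
E7 has root E, degree 5 in A major, so V7.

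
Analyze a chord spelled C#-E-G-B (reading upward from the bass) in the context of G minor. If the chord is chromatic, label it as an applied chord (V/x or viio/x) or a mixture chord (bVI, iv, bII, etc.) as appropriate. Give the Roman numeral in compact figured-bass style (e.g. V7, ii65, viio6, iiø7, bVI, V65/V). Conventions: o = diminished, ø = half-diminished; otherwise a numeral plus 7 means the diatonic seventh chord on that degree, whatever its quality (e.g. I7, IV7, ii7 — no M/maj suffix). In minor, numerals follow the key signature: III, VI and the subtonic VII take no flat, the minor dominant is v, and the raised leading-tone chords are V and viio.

viiø7/V

The pitches C#-E-G-B form a half-diminished seventh chord rooted on C#.
C# sits a half step below D (V in G minor); a diminished chord there is the applied leading-tone chord of V.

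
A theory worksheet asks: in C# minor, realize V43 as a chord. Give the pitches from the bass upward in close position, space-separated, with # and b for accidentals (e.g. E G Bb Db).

In C# minor, scale degree 5 is G#. The dominant is major (leading tone raised), so V is a dominant seventh chord.
Stacking thirds from G# gives G#-B#-D#-F#.
The figured bass 43 indicates second inversion, placing the fifth (D#) in the bass: D#-F#-G#-B#.

D# F# G# B#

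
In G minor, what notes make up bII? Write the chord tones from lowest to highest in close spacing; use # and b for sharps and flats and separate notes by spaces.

Ab C Eb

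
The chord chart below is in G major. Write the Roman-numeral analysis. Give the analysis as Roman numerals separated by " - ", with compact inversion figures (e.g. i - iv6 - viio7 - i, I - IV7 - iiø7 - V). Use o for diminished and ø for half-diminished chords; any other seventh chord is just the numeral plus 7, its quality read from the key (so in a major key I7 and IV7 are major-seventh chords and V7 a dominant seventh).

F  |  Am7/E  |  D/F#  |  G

bVII - ii43 - V6 - I

F is non-diatonic — bVII, a mixture chord from G minor.
Am7/E: minor seventh chord on A = scale degree 2 → ii43.
D/F# has root D, degree 5 in G major, so V6.
G: major triad on G = scale degree 1 → I.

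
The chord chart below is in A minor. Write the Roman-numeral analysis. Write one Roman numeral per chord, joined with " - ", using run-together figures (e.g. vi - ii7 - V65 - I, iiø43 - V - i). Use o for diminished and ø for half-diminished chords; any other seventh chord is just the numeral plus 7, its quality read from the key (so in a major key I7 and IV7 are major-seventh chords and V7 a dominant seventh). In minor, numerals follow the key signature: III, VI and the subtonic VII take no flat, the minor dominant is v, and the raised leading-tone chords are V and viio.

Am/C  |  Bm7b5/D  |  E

Am/C: minor triad on A = scale degree 1 → i6.
Bm7b5/D has root B, degree 2 in A minor, so iiø65.
E has root E, degree 5 in A minor, so V.

i6 - iiø65 - V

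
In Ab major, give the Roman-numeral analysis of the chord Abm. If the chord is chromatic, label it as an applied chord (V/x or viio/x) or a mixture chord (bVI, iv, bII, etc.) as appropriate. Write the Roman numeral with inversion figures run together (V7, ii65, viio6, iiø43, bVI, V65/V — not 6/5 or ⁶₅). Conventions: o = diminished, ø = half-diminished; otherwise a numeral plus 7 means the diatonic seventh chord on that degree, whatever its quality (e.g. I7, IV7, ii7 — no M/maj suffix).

i

The pitches Ab-Cb-Eb form a minor triad rooted on Ab.
Ab is the first degree of Ab major. This is the minor tonic, borrowed from the parallel minor.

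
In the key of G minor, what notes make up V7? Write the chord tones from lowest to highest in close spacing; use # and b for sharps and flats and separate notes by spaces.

D F# A C

In G minor, the dominant is D. The dominant is major (leading tone raised), so V is a dominant seventh chord.
Stacking thirds from D gives D-F#-A-C.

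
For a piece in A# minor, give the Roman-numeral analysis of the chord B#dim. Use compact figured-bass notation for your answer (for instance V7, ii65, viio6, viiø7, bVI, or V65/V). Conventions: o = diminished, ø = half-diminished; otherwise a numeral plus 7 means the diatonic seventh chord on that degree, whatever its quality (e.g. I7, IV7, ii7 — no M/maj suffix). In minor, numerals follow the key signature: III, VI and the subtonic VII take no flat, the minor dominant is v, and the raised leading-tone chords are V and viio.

iio

The pitches B#-D#-F# form a diminished triad rooted on B#.
B# is scale degree 2 in A# minor, and a diminished triad on that degree is written iio.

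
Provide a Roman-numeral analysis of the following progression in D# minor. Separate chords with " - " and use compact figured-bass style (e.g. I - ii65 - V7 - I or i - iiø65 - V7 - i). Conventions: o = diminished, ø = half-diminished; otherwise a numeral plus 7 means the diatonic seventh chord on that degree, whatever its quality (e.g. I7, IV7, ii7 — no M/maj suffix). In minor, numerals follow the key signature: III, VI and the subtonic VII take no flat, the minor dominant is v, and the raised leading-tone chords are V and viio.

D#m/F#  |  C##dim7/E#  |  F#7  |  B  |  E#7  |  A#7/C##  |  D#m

D#m/F#: minor triad on D# = scale degree 1 → i6.
C##dim7/E# has root C##, degree 7 in D# minor, so viio65.
F#7: chromatic; F# is V of VI, so V7/VI.
B: root B is the submediant; major triad there is VI.
E#7: a dominant seventh chord on E#, the applied dominant of V → V7/V.
A#7/C## has root A#, degree 5 in D# minor, so V65.
D#m: root D# is the tonic; minor triad there is i.

i6 - viio65 - V7/VI - VI - V7/V - V65 - i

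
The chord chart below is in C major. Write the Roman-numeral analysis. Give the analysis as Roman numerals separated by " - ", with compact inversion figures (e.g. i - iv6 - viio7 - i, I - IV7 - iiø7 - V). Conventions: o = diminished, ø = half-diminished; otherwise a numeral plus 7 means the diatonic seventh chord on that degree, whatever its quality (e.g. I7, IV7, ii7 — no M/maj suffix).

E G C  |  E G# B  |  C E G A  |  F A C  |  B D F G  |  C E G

E-G-C: root C is the tonic; major triad there is I6.
E-G#-B: chromatic; E is V of vi, so V/vi.
C-E-G-A: minor seventh chord on A = scale degree 6 → vi65.
F-A-C: major triad on F = scale degree 4 → IV.
B-D-F-G: root G is the dominant; dominant seventh chord there is V65.
C-E-G: root C is the tonic; major triad there is I.

I6 - V/vi - vi65 - IV - V65 - I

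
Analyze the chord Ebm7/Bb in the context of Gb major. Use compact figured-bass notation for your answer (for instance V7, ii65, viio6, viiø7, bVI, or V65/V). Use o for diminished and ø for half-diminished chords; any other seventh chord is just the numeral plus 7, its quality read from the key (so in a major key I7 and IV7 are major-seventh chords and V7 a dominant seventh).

vi43

Stacked in thirds the chord is Eb-Gb-Bb-Db: a minor seventh chord on Eb.
In Gb major, Eb is the submediant; the diatonic minor seventh chord there is vi7.
With Bb in the bass the chord is in second inversion, so the figured bass is 43.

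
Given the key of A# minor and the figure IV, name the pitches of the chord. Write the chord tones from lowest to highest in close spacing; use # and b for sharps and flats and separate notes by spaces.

D# F## A#

Scale degree 4 in A# minor is D#; here the chord built on it is altered to a major triad. IV is the major subdominant, borrowed from the parallel major.
So the chord is D#-F##-A#, a major triad.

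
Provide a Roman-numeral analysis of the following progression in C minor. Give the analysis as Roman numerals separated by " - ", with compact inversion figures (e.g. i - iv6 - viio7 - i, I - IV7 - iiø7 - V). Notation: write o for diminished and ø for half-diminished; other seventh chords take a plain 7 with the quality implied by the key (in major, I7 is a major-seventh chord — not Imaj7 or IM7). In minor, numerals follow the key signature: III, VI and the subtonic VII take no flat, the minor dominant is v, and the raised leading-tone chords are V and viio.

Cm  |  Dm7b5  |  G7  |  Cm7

Cm has root C, degree 1 in C minor, so i.
Dm7b5: root D is the supertonic; half-diminished seventh chord there is iiø7.
G7 has root G, degree 5 in C minor, so V7.
Cm7: root C is the tonic; minor seventh chord there is i7.

i - iiø7 - V7 - i7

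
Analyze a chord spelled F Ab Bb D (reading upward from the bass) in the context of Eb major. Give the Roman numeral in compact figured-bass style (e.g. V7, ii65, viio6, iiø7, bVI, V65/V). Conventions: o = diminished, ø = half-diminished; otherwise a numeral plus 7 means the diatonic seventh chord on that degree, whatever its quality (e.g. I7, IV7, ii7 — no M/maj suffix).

Stacked in thirds the chord is Bb-D-F-Ab: a dominant seventh chord on Bb.
Bb is scale degree 5 in Eb major, and a dominant seventh chord on that degree is written V7.
With F in the bass the chord is in second inversion, so the figured bass is 43.

V43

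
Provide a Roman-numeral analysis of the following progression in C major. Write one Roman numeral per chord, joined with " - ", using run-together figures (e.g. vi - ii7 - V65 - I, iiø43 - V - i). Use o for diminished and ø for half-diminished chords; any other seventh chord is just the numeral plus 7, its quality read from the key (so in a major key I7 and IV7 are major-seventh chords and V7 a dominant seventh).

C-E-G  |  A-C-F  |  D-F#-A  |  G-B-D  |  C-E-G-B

I - IV6 - V/V - V - I7

C-E-G: root C is the tonic; major triad there is I.
A-C-F: root F is the subdominant; major triad there is IV6.
D-F#-A is the secondary dominant of V (major triad on D): V/V.
G-B-D: root G is the dominant; major triad there is V.
C-E-G-B has root C, degree 1 in C major, so I7.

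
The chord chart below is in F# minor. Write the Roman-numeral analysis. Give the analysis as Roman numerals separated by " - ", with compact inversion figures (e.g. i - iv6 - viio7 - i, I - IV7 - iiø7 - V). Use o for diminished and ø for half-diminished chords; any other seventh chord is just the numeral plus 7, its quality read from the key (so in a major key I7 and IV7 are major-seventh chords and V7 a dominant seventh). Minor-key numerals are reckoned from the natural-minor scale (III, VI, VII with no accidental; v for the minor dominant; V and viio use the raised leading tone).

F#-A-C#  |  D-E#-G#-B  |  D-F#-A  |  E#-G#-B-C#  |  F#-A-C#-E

F#-A-C#: root F# is the tonic; minor triad there is i.
D-E#-G#-B: root E# is the leading tone; fully diminished seventh chord there is viio42.
D-F#-A has root D, degree 6 in F# minor, so VI.
E#-G#-B-C#: dominant seventh chord on C# = scale degree 5 → V65.
F#-A-C#-E has root F#, degree 1 in F# minor, so i7.

i - viio42 - VI - V65 - i7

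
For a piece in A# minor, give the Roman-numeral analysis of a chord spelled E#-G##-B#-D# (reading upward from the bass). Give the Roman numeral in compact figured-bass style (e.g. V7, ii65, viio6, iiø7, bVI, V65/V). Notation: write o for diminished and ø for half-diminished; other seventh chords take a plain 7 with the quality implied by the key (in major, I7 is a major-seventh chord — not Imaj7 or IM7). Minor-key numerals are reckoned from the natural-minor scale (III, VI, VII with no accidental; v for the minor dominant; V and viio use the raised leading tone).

The pitches E#-G##-B#-D# form a dominant seventh chord rooted on E#.
E# is scale degree 5 in A# minor, and a dominant seventh chord on that degree is written V7.

V7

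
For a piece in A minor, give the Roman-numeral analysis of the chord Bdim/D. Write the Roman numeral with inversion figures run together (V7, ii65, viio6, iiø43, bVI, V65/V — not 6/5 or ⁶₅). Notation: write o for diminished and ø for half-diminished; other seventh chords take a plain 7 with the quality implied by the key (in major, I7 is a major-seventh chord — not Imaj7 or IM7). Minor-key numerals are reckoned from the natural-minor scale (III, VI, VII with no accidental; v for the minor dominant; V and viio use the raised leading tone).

iio6

Stacked in thirds the chord is B-D-F: a diminished triad on B.
In A minor, B is the supertonic; the diatonic diminished triad there is iio.
With D in the bass the chord is in first inversion, so the figured bass is 6.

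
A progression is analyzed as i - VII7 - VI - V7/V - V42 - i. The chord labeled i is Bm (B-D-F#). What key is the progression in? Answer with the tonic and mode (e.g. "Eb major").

i is given as B-D-F# — a minor triad with root B.
If B is scale degree 1 and the mode makes that degree carry a minor triad, the tonic is B and the mode is minor.

B minor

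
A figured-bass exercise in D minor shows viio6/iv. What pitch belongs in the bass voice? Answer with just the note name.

A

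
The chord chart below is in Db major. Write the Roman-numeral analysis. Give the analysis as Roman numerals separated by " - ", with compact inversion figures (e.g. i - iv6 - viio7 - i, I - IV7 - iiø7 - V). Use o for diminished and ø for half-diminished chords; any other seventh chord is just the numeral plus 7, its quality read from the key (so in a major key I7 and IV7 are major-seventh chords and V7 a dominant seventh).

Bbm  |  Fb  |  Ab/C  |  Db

vi - bIII - V6 - I

Bbm: minor triad on Bb = scale degree 6 → vi.
Fb: major triad on Fb — chromatic; bIII (borrowed from the parallel minor).
Ab/C: root Ab is the dominant; major triad there is V6.
Db has root Db, degree 1 in Db major, so I.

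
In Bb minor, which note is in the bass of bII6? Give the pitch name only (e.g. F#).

bII in Bb minor has root Cb; the chord is Cb-Eb-Gb.
The figure 6 means first inversion — the third is in the bass.

Eb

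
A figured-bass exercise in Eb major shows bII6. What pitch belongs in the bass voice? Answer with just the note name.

Ab

bII in Eb major has root Fb; the chord is Fb-Ab-Cb.
The figure 6 means first inversion — the third is in the bass.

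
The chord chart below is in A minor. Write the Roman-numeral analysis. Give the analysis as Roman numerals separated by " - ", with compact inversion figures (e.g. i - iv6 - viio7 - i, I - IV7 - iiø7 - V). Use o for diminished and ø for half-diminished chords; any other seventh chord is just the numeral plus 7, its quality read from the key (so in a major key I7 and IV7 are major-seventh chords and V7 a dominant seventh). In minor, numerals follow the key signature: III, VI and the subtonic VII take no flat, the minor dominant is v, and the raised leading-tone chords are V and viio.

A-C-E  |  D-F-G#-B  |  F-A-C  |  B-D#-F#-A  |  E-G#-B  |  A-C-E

A-C-E has root A, degree 1 in A minor, so i.
D-F-G#-B: fully diminished seventh chord on G# = scale degree 7 → viio43.
F-A-C has root F, degree 6 in A minor, so VI.
B-D#-F#-A: chromatic; B is V of V, so V7/V.
E-G#-B: major triad on E = scale degree 5 → V.
A-C-E: root A is the tonic; minor triad there is i.

i - viio43 - VI - V7/V - V - i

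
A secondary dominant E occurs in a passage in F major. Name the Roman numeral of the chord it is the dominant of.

iii

The chord is a major triad on E.
A dominant resolves down a perfect fifth: E → A. In F major, A is scale degree 3, i.e. iii.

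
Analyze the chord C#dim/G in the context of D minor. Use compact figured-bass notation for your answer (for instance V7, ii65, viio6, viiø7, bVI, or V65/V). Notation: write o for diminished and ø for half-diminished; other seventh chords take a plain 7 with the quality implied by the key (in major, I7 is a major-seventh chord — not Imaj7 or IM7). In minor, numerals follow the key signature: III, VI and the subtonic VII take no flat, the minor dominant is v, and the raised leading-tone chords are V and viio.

The pitches C#-E-G form a diminished triad rooted on C#.
In D minor, C# is the leading tone; the diatonic diminished triad there is viio.
With G in the bass the chord is in second inversion, so the figured bass is 64.

viio64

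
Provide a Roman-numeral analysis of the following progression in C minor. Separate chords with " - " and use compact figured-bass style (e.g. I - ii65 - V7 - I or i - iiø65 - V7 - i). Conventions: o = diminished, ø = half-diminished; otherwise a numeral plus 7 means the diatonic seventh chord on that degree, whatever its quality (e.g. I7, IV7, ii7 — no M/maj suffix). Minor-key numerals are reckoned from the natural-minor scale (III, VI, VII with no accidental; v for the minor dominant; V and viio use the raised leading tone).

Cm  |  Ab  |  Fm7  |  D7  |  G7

Cm: root C is the tonic; minor triad there is i.
Ab has root Ab, degree 6 in C minor, so VI.
Fm7: root F is the subdominant; minor seventh chord there is iv7.
D7: chromatic; D is V of V, so V7/V.
G7: root G is the dominant; dominant seventh chord there is V7.

i - VI - iv7 - V7/V - V7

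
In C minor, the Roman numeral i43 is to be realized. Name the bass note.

G

i in C minor has root C; the chord is C-Eb-G-Bb.
The figure 43 means second inversion — the fifth is in the bass.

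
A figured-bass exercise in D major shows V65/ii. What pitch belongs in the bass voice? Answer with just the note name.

D#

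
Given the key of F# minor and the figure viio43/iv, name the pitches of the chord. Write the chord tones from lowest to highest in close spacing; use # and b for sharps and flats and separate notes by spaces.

E G A# C#

viio43/iv is a secondary leading-tone chord. The target iv is B in F# minor; the applied chord is rooted a semitone below, on A#.
Building a fully diminished seventh chord on A# gives A#-C#-E-G.
The figured bass 43 indicates second inversion, placing the fifth (E) in the bass: E-G-A#-C#.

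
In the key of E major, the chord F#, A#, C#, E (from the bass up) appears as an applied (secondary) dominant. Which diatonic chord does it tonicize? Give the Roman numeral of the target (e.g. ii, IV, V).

V

The chord is a dominant seventh chord on F#.
A dominant resolves down a perfect fifth: F# → B. In E major, B is scale degree 5, i.e. V.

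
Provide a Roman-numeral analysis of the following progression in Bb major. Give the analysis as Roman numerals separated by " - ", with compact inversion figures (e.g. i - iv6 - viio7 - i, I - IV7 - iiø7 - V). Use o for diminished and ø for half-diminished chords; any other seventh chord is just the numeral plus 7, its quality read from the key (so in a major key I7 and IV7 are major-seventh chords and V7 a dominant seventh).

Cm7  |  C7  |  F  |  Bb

Cm7 has root C, degree 2 in Bb major, so ii7.
C7: chromatic; C is V of V, so V7/V.
F: major triad on F = scale degree 5 → V.
Bb has root Bb, degree 1 in Bb major, so I.

ii7 - V7/V - V - I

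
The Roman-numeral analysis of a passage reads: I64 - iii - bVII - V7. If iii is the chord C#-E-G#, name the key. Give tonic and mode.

A major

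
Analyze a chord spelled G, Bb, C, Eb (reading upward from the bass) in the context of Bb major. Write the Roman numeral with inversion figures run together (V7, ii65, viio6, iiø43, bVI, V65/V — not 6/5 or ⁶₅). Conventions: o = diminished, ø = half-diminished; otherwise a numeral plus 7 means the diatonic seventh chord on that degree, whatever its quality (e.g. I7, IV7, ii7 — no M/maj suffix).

ii43

The pitches C-Eb-G-Bb form a minor seventh chord rooted on C.
In Bb major, C is the supertonic; the diatonic minor seventh chord there is ii7.
With G in the bass the chord is in second inversion, so the figured bass is 43.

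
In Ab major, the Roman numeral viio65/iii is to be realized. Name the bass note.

D

The applied chord viio65/iii is rooted on B: B-D-F-Ab.
The figure 65 means first inversion — the third is in the bass.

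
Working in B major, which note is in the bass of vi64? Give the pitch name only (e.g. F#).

D#

vi in B major has root G#; the chord is G#-B-D#.
The figure 64 means second inversion — the fifth is in the bass.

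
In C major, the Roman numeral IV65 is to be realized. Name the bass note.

IV in C major has root F; the chord is F-A-C-E.
The figure 65 means first inversion — the third is in the bass.

A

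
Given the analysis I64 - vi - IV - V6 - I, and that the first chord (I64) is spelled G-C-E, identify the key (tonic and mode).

C major

I64 is given as G-C-E — a major triad with root C.
If C is scale degree 1 and the mode makes that degree carry a major triad, the tonic is C and the mode is major.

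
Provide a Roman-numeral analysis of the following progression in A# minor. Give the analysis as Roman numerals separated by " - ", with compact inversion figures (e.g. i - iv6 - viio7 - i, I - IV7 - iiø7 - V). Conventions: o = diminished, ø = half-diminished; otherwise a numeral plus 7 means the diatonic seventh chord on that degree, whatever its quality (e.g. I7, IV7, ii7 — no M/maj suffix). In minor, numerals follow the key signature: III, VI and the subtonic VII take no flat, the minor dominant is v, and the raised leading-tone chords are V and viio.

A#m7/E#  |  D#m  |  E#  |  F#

A#m7/E#: minor seventh chord on A# = scale degree 1 → i43.
D#m: minor triad on D# = scale degree 4 → iv.
E#: root E# is the dominant; major triad there is V.
F#: root F# is the submediant; major triad there is VI.

i43 - iv - V - VI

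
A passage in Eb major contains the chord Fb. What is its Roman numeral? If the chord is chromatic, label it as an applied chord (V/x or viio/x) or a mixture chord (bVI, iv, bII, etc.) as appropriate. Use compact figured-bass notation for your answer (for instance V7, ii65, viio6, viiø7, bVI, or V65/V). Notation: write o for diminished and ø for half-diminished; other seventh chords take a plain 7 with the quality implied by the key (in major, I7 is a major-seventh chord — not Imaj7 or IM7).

bII

Stacked in thirds the chord is Fb-Ab-Cb: a major triad on Fb.
Fb is the lowered second degree of Eb major (diatonic 2 would be F). This is the Neapolitan chord — a major triad on the lowered second degree.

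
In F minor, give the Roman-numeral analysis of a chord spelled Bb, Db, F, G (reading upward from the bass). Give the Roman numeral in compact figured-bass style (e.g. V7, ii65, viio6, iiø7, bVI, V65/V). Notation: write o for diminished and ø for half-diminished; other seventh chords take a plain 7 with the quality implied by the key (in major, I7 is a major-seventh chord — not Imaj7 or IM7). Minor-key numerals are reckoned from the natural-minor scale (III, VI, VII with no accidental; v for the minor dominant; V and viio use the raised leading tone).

The pitches G-Bb-Db-F form a half-diminished seventh chord rooted on G.
G is scale degree 2 in F minor, and a half-diminished seventh chord on that degree is written iiø7.
With Bb in the bass the chord is in first inversion, so the figured bass is 65.

iiø65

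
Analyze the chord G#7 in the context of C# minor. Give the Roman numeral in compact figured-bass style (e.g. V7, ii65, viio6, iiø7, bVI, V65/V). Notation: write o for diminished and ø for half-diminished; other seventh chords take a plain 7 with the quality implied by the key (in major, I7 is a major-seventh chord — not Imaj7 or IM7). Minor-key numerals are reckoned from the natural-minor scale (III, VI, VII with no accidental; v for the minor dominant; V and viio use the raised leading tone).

V7

The pitches G#-B#-D#-F# form a dominant seventh chord rooted on G#.
In C# minor, G# is the dominant; the diatonic dominant seventh chord there is V7.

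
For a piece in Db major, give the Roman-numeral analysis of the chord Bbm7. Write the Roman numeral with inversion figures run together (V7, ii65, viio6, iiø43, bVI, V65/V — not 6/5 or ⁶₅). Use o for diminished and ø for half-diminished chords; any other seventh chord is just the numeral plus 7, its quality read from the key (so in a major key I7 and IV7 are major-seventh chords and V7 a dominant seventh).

The pitches Bb-Db-F-Ab form a minor seventh chord rooted on Bb.
Bb is scale degree 6 in Db major, and a minor seventh chord on that degree is written vi7.

vi7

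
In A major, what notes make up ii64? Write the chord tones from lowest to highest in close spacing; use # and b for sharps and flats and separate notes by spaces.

F# B D

In A major, the supertonic is B, and the diatonic chord built there is a minor triad.
Stacking thirds from B gives B-D-F#.
The figured bass 64 indicates second inversion, placing the fifth (F#) in the bass: F#-B-D.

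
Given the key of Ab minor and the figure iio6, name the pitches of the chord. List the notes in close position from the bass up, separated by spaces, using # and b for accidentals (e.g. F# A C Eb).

The numeral's case and figure indicate a diminished triad. In Ab minor its root, the supertonic, is Bb.
Stacking thirds from Bb gives Bb-Db-Fb.
With the 6 figure the chord is in first inversion; from the bass Db upward in close position it reads Db-Fb-Bb.

Db Fb Bb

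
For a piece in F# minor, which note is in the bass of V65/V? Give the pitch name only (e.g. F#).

B#

The applied chord V65/V is rooted on G#: G#-B#-D#-F#.
The figure 65 means first inversion — the third is in the bass.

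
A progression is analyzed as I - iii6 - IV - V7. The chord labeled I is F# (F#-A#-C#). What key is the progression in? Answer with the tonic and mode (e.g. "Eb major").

I is given as F#-A#-C# — a major triad with root F#.
If F# is scale degree 1 and the mode makes that degree carry a major triad, the tonic is F# and the mode is major.

F# major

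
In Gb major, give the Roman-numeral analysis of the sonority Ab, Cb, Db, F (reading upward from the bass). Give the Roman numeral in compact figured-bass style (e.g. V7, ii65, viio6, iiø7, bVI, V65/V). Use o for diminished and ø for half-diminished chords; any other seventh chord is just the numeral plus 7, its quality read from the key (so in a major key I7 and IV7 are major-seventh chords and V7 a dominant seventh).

V43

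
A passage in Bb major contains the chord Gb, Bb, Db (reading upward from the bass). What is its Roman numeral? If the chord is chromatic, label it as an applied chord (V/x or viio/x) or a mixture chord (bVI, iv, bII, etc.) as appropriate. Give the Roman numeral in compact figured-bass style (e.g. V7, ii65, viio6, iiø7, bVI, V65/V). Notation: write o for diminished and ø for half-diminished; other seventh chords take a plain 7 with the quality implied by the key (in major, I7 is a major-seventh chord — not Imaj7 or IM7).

bVI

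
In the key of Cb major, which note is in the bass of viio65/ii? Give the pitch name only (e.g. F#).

Eb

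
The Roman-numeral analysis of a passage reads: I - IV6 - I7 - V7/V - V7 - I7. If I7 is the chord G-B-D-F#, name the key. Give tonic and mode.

G major

The chord Gmaj7 is a major seventh chord rooted on G; its label is I7.
If G is scale degree 1 and the mode makes that degree carry a major seventh chord, the tonic is G and the mode is major.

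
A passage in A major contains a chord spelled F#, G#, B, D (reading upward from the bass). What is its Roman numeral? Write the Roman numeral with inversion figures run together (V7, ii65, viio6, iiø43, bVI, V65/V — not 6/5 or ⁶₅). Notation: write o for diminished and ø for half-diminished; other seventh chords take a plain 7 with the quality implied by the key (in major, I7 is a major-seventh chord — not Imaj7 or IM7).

viiø42

Stacked in thirds the chord is G#-B-D-F#: a half-diminished seventh chord on G#.
In A major, G# is the leading tone; the diatonic half-diminished seventh chord there is viiø7.
With F# in the bass the chord is in third inversion, so the figured bass is 42.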